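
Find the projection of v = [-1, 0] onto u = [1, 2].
[-1/5, -2/5]

The projection of v onto u is proj_u(v) = ((v·u) / (u·u)) · u.
v·u = (-1)*(1) + (0)*(2) = -1.
u·u = (1)*(1) + (2)*(2) = 5.
coefficient = -1 / 5 = -1/5.
proj_u(v) = -1/5 · [1, 2] = [-1/5, -2/5].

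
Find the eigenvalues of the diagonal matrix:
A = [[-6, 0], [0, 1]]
λ₁ = -6, λ₂ = 1

The characteristic polynomial of A is det(A - λI) = (-6 - λ)(1 - λ) = 0.
The roots are λ = -6 and λ = 1, so the eigenvalues are the diagonal entries.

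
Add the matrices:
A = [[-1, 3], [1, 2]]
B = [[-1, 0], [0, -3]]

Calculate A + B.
[[-2, 3], [1, -1]]

Add corresponding elements:
(-1)+(-1)=-2
(3)+(0)=3
(1)+(0)=1
(2)+(-3)=-1
A + B = [[-2, 3], [1, -1]]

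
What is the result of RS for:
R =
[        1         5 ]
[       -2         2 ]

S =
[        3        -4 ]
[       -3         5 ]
RS =
[      -12        21 ]
[      -12        18 ]

Matrix multiplication: (RS)[i][j] = sum over k of R[i][k] * S[k][j].
  (RS)[0][0] = (1)*(3) + (5)*(-3) = -12
  (RS)[0][1] = (1)*(-4) + (5)*(5) = 21
  (RS)[1][0] = (-2)*(3) + (2)*(-3) = -12
  (RS)[1][1] = (-2)*(-4) + (2)*(5) = 18
RS =
[      -12        21 ]
[      -12        18 ]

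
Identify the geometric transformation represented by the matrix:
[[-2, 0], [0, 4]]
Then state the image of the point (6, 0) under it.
non-uniform scaling by (-2, 4); image of (6, 0) is (-12, 0)

This is diagonal with distinct entries, so it scales the x-axis by -2 and the y-axis by 4.
The matrix [[-2, 0], [0, 4]] represents: non-uniform scaling by (-2, 4).
Applying it to (6, 0): [-2·6 + 0·0, 0·6 + 4·0] = (-12, 0).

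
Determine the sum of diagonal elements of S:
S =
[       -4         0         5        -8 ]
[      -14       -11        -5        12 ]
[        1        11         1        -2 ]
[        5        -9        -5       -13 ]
tr(S) = -4 - 11 + 1 - 13 = -27

The trace of a square matrix is the sum of its diagonal entries.
Diagonal entries of S: S[0][0] = -4, S[1][1] = -11, S[2][2] = 1, S[3][3] = -13.
tr(S) = -4 - 11 + 1 - 13 = -27.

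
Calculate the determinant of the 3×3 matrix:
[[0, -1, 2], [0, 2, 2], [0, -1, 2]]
0

Expansion along first row:
det = 0·det([[2,2],[-1,2]]) - -1·det([[0,2],[0,2]]) + 2·det([[0,2],[0,-1]])
    = 0·(2·2 - 2·-1) - -1·(0·2 - 2·0) + 2·(0·-1 - 2·0)
    = 0·6 - -1·0 + 2·0
    = 0 + 0 + 0 = 0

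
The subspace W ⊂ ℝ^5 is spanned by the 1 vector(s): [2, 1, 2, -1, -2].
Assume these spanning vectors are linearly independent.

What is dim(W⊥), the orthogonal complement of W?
dim(W⊥) = 4

For any subspace W of ℝ^n, dim(W) + dim(W⊥) = n (the whole-space dimension).
Here the given 1 vectors are linearly independent, so dim(W) = 1.
Thus dim(W⊥) = n - dim(W) = 5 - 1 = 4.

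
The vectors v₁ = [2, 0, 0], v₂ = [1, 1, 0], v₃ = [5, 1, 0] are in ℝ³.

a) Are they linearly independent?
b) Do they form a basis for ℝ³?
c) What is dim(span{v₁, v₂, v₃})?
Not independent, not a basis, dim(span) = 2

Check whether v₃ can be written as a linear combination of v₁ and v₂.
v₃ = (2)·v₁ + (1)·v₂ = [5, 1, 0], so the three vectors are linearly dependent.
Thus they do not form a basis for ℝ³, and dim(span{v₁, v₂, v₃}) = 2 (spanned by v₁ and v₂).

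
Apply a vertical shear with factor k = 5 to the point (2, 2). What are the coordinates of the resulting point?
(2, 12)

Shear matrix for vertical shear with factor k = 5:
[[1, 0], [5, 1]]
Result: (2, 2) → (2, 12)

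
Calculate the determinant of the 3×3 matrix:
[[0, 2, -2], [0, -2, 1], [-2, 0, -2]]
4

Expansion along first row:
det = 0·det([[-2,1],[0,-2]]) - 2·det([[0,1],[-2,-2]]) + -2·det([[0,-2],[-2,0]])
    = 0·(-2·-2 - 1·0) - 2·(0·-2 - 1·-2) + -2·(0·0 - -2·-2)
    = 0·4 - 2·2 + -2·-4
    = 0 + -4 + 8 = 4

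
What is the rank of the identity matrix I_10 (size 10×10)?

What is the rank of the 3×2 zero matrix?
rank(I_10) = 10, rank(0) = 0

The identity I_10 has 10 columns that are the standard basis vectors e_1, …, e_10. These are linearly independent, so all 10 columns are pivots and rank(I_10) = 10.
The 3×2 zero matrix has every entry zero, so every row is the zero row and there are no pivots; rank(0) = 0.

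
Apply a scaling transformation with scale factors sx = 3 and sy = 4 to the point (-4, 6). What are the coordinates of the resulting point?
(-12, 24)

Scaling matrix:
[[3, 0], [0, 4]]
Result: (-4 × 3, 6 × 4) = (-12, 24)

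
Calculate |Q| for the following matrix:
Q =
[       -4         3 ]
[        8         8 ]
det(Q) = -56

For a 2×2 matrix [[a, b], [c, d]], det = a*d - b*c.
det(Q) = (-4)*(8) - (3)*(8) = -32 - 24 = -56.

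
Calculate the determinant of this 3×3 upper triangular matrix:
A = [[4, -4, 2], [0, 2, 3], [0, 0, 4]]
32

The determinant of a triangular matrix is the product of its diagonal entries (the off-diagonal entries above the diagonal do not affect it).
det(A) = (4) * (2) * (4) = 32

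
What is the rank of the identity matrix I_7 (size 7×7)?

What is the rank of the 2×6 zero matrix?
rank(I_7) = 7, rank(0) = 0

The identity I_7 has 7 columns that are the standard basis vectors e_1, …, e_7. These are linearly independent, so all 7 columns are pivots and rank(I_7) = 7.
The 2×6 zero matrix has every entry zero, so every row is the zero row and there are no pivots; rank(0) = 0.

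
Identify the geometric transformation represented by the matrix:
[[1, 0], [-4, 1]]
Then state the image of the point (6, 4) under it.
vertical shear with factor -4; image of (6, 4) is (6, -20)

The matrix [[1, 0], [k, 1]] sends (x, y) to (x, -4x + y), leaving the x-coordinate fixed: a vertical shear.
The matrix [[1, 0], [-4, 1]] represents: vertical shear with factor -4.
Applying it to (6, 4): [1·6 + 0·4, -4·6 + 1·4] = (6, -20).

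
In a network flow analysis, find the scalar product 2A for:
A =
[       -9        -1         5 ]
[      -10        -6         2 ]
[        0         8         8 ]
2A =
[      -18        -2        10 ]
[      -20       -12         4 ]
[        0        16        16 ]

Scalar multiplication is elementwise: (2A)[i][j] = 2 * A[i][j].
  (2A)[0][0] = 2 * (-9) = -18
  (2A)[0][1] = 2 * (-1) = -2
  (2A)[0][2] = 2 * (5) = 10
  (2A)[1][0] = 2 * (-10) = -20
  (2A)[1][1] = 2 * (-6) = -12
  (2A)[1][2] = 2 * (2) = 4
  (2A)[2][0] = 2 * (0) = 0
  (2A)[2][1] = 2 * (8) = 16
  (2A)[2][2] = 2 * (8) = 16
2A =
[      -18        -2        10 ]
[      -20       -12         4 ]
[        0        16        16 ]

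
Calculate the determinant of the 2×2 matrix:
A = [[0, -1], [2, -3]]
2

For A = [[a, b], [c, d]], det(A) = a*d - b*c.
det(A) = (0)*(-3) - (-1)*(2) = 0 - -2 = 2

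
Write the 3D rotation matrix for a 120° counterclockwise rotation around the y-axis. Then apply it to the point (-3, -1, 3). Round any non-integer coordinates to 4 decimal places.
R = [[-1/2, 0, √3/2], [0, 1, 0], [-√3/2, 0, -1/2]]; R·(-3, -1, 3) = (4.0981, -1.0000, 1.0981)

Rotation matrix for 120° around y-axis:
cos(120°) = -1/2, sin(120°) = √3/2
R = [[-1/2, 0, √3/2], [0, 1, 0], [-√3/2, 0, -1/2]]
Apply to (-3, -1, 3): R·[-3, -1, 3]ᵀ = (4.0981, -1.0000, 1.0981)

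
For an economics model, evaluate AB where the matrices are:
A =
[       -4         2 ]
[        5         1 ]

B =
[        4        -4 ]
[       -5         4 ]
AB =
[      -26        24 ]
[       15       -16 ]

Matrix multiplication: (AB)[i][j] = sum over k of A[i][k] * B[k][j].
  (AB)[0][0] = (-4)*(4) + (2)*(-5) = -26
  (AB)[0][1] = (-4)*(-4) + (2)*(4) = 24
  (AB)[1][0] = (5)*(4) + (1)*(-5) = 15
  (AB)[1][1] = (5)*(-4) + (1)*(4) = -16
AB =
[      -26        24 ]
[       15       -16 ]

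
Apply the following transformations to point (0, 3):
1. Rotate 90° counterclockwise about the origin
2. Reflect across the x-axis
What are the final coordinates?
(-3, 0)

Step 1: Rotate 90° → (-3, 0)
Step 2: Reflect across the x-axis → (-3, 0)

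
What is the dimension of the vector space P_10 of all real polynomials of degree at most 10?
Dimension = 11

A polynomial of degree at most 10 can be written as a₀ + a₁x + a₂x² + … + a_10x^10, with 11 free coefficients a₀, …, a_10.
The set {1, x, x², …, x^10} is a basis: it spans P_10 (every such polynomial is a linear combination of these) and is linearly independent (a polynomial is zero iff all its coefficients are zero).
Therefore dim(P_10) = 10 + 1 = 11.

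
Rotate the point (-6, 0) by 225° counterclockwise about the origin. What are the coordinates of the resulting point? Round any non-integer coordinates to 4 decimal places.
(4.2426, 4.2426)

Rotation matrix R(θ) = [[cos θ, -sin θ], [sin θ, cos θ]]; for θ = 225°:
R = [[-√2/2, √2/2], [-√2/2, -√2/2]]
Result: R × [-6, 0]ᵀ = [-√2/2·-6 + (√2/2)·0, -√2/2·-6 + (-√2/2)·0]ᵀ = (4.2426, 4.2426)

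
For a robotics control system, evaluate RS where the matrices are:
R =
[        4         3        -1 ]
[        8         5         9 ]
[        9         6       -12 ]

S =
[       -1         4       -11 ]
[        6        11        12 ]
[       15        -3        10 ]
RS =
[       -1        52       -18 ]
[      157        60        62 ]
[     -153       138      -147 ]

Matrix multiplication: (RS)[i][j] = sum over k of R[i][k] * S[k][j].
  (RS)[0][0] = (4)*(-1) + (3)*(6) + (-1)*(15) = -1
  (RS)[0][1] = (4)*(4) + (3)*(11) + (-1)*(-3) = 52
  (RS)[0][2] = (4)*(-11) + (3)*(12) + (-1)*(10) = -18
  (RS)[1][0] = (8)*(-1) + (5)*(6) + (9)*(15) = 157
  (RS)[1][1] = (8)*(4) + (5)*(11) + (9)*(-3) = 60
  (RS)[1][2] = (8)*(-11) + (5)*(12) + (9)*(10) = 62
  (RS)[2][0] = (9)*(-1) + (6)*(6) + (-12)*(15) = -153
  (RS)[2][1] = (9)*(4) + (6)*(11) + (-12)*(-3) = 138
  (RS)[2][2] = (9)*(-11) + (6)*(12) + (-12)*(10) = -147
RS =
[       -1        52       -18 ]
[      157        60        62 ]
[     -153       138      -147 ]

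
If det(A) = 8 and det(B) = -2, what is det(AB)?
-16

Use the multiplicative property of determinants: det(AB) = det(A)*det(B).
det(AB) = (8)*(-2) = -16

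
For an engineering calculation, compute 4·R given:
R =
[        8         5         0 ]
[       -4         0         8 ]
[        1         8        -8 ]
4R =
[       32        20         0 ]
[      -16         0        32 ]
[        4        32       -32 ]

Scalar multiplication is elementwise: (4R)[i][j] = 4 * R[i][j].
  (4R)[0][0] = 4 * (8) = 32
  (4R)[0][1] = 4 * (5) = 20
  (4R)[0][2] = 4 * (0) = 0
  (4R)[1][0] = 4 * (-4) = -16
  (4R)[1][1] = 4 * (0) = 0
  (4R)[1][2] = 4 * (8) = 32
  (4R)[2][0] = 4 * (1) = 4
  (4R)[2][1] = 4 * (8) = 32
  (4R)[2][2] = 4 * (-8) = -32
4R =
[       32        20         0 ]
[      -16         0        32 ]
[        4        32       -32 ]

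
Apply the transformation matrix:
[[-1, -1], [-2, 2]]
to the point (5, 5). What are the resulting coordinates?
(-10, 0)

Matrix multiplication:
[[-1, -1], [-2, 2]] × [5, 5]ᵀ
= [-1×5 + -1×5, -2×5 + 2×5]ᵀ
= [-10.0000, 0.0000]ᵀ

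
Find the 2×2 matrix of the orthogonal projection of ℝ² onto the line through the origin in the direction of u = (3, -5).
[[9/34, -15/34], [-15/34, 25/34]]

The orthogonal projection onto the line spanned by a nonzero vector u = (a, b) has matrix P = (u uᵀ) / (uᵀ u) = (1/(a² + b²)) · [[a², ab], [ab, b²]].
Here u = (3, -5), so a² + b² = 9 + 25 = 34.
P = (1/34) · [[9, -15], [-15, 25]] = [[9/34, -15/34], [-15/34, 25/34]].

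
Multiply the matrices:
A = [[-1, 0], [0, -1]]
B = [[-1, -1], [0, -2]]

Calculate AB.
[[1, 1], [0, 2]]

Each entry (i,j) of AB = sum over k of A[i][k]*B[k][j].
(AB)[0][0] = (-1)*(-1) + (0)*(0) = 1
(AB)[0][1] = (-1)*(-1) + (0)*(-2) = 1
(AB)[1][0] = (0)*(-1) + (-1)*(0) = 0
(AB)[1][1] = (0)*(-1) + (-1)*(-2) = 2
AB = [[1, 1], [0, 2]]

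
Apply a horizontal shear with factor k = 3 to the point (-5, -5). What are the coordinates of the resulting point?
(-20, -5)

Shear matrix for horizontal shear with factor k = 3:
[[1, 3], [0, 1]]
Result: (-5, -5) → (-20, -5)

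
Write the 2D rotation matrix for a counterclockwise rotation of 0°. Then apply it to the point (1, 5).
R = [[1, 0], [0, 1]]; R·(1, 5) = (1, 5)

Rotation matrix formula: R(θ) = [[cos θ, -sin θ], [sin θ, cos θ]]
For θ = 0°:
cos(0°) = 1
sin(0°) = 0
R = [[1, 0], [0, 1]]
Apply to (1, 5): [1·1 + (0)·5, 0·1 + 1·5] = (1, 5)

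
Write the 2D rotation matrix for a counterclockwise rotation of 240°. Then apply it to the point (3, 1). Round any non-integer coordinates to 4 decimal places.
R = [[-1/2, √3/2], [-√3/2, -1/2]]; R·(3, 1) = (-0.6340, -3.0981)

Rotation matrix formula: R(θ) = [[cos θ, -sin θ], [sin θ, cos θ]]
For θ = 240°:
cos(240°) = -1/2
sin(240°) = -√3/2
R = [[-1/2, √3/2], [-√3/2, -1/2]]
Apply to (3, 1): [-1/2·3 + (√3/2)·1, -√3/2·3 + -1/2·1] = (-0.6340, -3.0981)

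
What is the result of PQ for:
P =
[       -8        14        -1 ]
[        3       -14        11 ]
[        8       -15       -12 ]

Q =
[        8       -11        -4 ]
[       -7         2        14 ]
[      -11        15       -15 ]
PQ =
[     -151       101       243 ]
[        1       104      -373 ]
[      301      -298       -62 ]

Matrix multiplication: (PQ)[i][j] = sum over k of P[i][k] * Q[k][j].
  (PQ)[0][0] = (-8)*(8) + (14)*(-7) + (-1)*(-11) = -151
  (PQ)[0][1] = (-8)*(-11) + (14)*(2) + (-1)*(15) = 101
  (PQ)[0][2] = (-8)*(-4) + (14)*(14) + (-1)*(-15) = 243
  (PQ)[1][0] = (3)*(8) + (-14)*(-7) + (11)*(-11) = 1
  (PQ)[1][1] = (3)*(-11) + (-14)*(2) + (11)*(15) = 104
  (PQ)[1][2] = (3)*(-4) + (-14)*(14) + (11)*(-15) = -373
  (PQ)[2][0] = (8)*(8) + (-15)*(-7) + (-12)*(-11) = 301
  (PQ)[2][1] = (8)*(-11) + (-15)*(2) + (-12)*(15) = -298
  (PQ)[2][2] = (8)*(-4) + (-15)*(14) + (-12)*(-15) = -62
PQ =
[     -151       101       243 ]
[        1       104      -373 ]
[      301      -298       -62 ]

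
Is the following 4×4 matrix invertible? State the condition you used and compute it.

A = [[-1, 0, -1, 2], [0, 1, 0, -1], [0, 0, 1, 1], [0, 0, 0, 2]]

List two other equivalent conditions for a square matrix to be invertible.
Yes, invertible; det(A) = -2 ≠ 0. Equivalent conditions: rank(A) = 4; Ax = 0 has only the trivial solution; 0 is not an eigenvalue; the columns of A are linearly independent.

To check invertibility, compute det(A).
The given matrix is triangular, so det(A) equals the product of its diagonal entries = -2 ≠ 0.
Since det(A) ≠ 0, A is invertible.
Equivalent conditions for a square matrix A to be invertible:
- rank(A) = 4 (full rank).
- The homogeneous system Ax = 0 has only the trivial solution x = 0.
- 0 is not an eigenvalue of A.
- The columns (equivalently rows) of A are linearly independent.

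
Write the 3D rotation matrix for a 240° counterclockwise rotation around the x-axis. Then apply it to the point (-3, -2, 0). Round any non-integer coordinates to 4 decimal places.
R = [[1, 0, 0], [0, -1/2, √3/2], [0, -√3/2, -1/2]]; R·(-3, -2, 0) = (-3.0000, 1.0000, 1.7321)

Rotation matrix for 240° around x-axis:
cos(240°) = -1/2, sin(240°) = -√3/2
R = [[1, 0, 0], [0, -1/2, √3/2], [0, -√3/2, -1/2]]
Apply to (-3, -2, 0): R·[-3, -2, 0]ᵀ = (-3.0000, 1.0000, 1.7321)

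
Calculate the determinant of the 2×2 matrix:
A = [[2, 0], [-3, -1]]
-2

For A = [[a, b], [c, d]], det(A) = a*d - b*c.
det(A) = (2)*(-1) - (0)*(-3) = -2 - 0 = -2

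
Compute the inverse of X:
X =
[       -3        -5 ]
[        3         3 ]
det(X) = 6
X⁻¹ =
[      1/2       5/6 ]
[     -1/2      -1/2 ]

For a 2×2 matrix X = [[a, b], [c, d]] with det(X) ≠ 0, X⁻¹ = (1/det(X)) * [[d, -b], [-c, a]].
det(X) = (-3)*(3) - (-5)*(3) = -9 + 15 = 6.
X⁻¹ = (1/6) * [[3, 5], [-3, -3]].
Dividing each entry by 6 and reducing:
X⁻¹ =
[      1/2       5/6 ]
[     -1/2      -1/2 ]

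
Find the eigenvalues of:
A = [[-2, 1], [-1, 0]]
λ = -1, -1

Solve det(A - λI) = 0. For a 2×2 matrix this is λ² - (trace)λ + det = 0.
trace(A) = -2 + 0 = -2.
det(A) = (-2)*(0) - (1)*(-1) = 0 + 1 = 1.
Characteristic equation: λ² - (-2)λ + (1) = 0.
Discriminant: (-2)² - 4*(1) = 4 - 4 = 0.
Roots: λ = (-2 ± √0) / 2 = -1, -1.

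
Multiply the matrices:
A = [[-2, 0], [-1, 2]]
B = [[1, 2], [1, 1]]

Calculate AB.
[[-2, -4], [1, 0]]

Each entry (i,j) of AB = sum over k of A[i][k]*B[k][j].
(AB)[0][0] = (-2)*(1) + (0)*(1) = -2
(AB)[0][1] = (-2)*(2) + (0)*(1) = -4
(AB)[1][0] = (-1)*(1) + (2)*(1) = 1
(AB)[1][1] = (-1)*(2) + (2)*(1) = 0
AB = [[-2, -4], [1, 0]]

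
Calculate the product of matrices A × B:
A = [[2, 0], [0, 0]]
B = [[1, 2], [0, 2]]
[[2, 4], [0, 0]]

Matrix multiplication:
C[0][0] = 2×1 + 0×0 = 2
C[0][1] = 2×2 + 0×2 = 4
C[1][0] = 0×1 + 0×0 = 0
C[1][1] = 0×2 + 0×2 = 0
Result: [[2, 4], [0, 0]]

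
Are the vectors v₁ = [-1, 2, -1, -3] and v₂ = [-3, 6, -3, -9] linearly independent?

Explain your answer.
No, linearly dependent (v₂ = 3·v₁)

Check whether there is a scalar k with v₂ = k·v₁.
Comparing components, k = 3 satisfies 3·[-1, 2, -1, -3] = [-3, 6, -3, -9].
Since v₂ is a scalar multiple of v₁, the two vectors are linearly dependent.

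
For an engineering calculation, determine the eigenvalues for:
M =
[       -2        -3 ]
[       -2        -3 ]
λ = -5, 0

Solve det(M - λI) = 0. For a 2×2 matrix the characteristic equation is λ² - (trace)λ + det = 0.
trace(M) = a + d = -2 - 3 = -5.
det(M) = a*d - b*c = (-2)*(-3) - (-3)*(-2) = 6 - 6 = 0.
Characteristic equation: λ² - (-5)λ + (0) = 0.
Discriminant = (-5)² - 4*(0) = 25 - 0 = 25.
λ = (-5 ± √25) / 2 = (-5 ± 5) / 2 = -5, 0.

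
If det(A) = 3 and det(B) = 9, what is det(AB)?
27

Use the multiplicative property of determinants: det(AB) = det(A)*det(B).
det(AB) = (3)*(9) = 27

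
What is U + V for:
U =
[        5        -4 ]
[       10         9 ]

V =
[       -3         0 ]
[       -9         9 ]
U + V =
[        2        -4 ]
[        1        18 ]

Matrix addition is elementwise: (U+V)[i][j] = U[i][j] + V[i][j].
  (U+V)[0][0] = (5) + (-3) = 2
  (U+V)[0][1] = (-4) + (0) = -4
  (U+V)[1][0] = (10) + (-9) = 1
  (U+V)[1][1] = (9) + (9) = 18
U + V =
[        2        -4 ]
[        1        18 ]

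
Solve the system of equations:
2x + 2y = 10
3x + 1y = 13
x = 4, y = 1

Use elimination (row reduction):
Equation 1: 2x + 2y = 10.
Equation 2: 3x + 1y = 13.
Multiply Eq1 by 3 and Eq2 by 2: 6x + 6y = 30;  6x + 2y = 26.
Subtract: (-4)y = -4, so y = 1.
Back-substitute into Eq1: 2x + 2*(1) = 10, so x = 4.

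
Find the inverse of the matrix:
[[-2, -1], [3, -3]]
[[-1/3, 1/9], [-1/3, -2/9]]

For [[a,b],[c,d]], inverse = (1/det)·[[d,-b],[-c,a]]
det = -2·-3 - -1·3 = 9
Inverse = (1/9)·[[-3, 1], [-3, -2]]
        = [[-1/3, 1/9], [-1/3, -2/9]]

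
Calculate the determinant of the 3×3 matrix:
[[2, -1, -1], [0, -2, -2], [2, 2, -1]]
12

Expansion along first row:
det = 2·det([[-2,-2],[2,-1]]) - -1·det([[0,-2],[2,-1]]) + -1·det([[0,-2],[2,2]])
    = 2·(-2·-1 - -2·2) - -1·(0·-1 - -2·2) + -1·(0·2 - -2·2)
    = 2·6 - -1·4 + -1·4
    = 12 + 4 + -4 = 12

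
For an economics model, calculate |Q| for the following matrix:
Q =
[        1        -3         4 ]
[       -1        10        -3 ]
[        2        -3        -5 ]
det(Q) = -94

Expand along row 0 (cofactor expansion): det(Q) = a*(e*i - f*h) - b*(d*i - f*g) + c*(d*h - e*g), where the 3×3 is [[a, b, c], [d, e, f], [g, h, i]].
Minor M_00 = (10)*(-5) - (-3)*(-3) = -50 - 9 = -59.
Minor M_01 = (-1)*(-5) - (-3)*(2) = 5 + 6 = 11.
Minor M_02 = (-1)*(-3) - (10)*(2) = 3 - 20 = -17.
det(Q) = (1)*(-59) - (-3)*(11) + (4)*(-17) = -59 + 33 - 68 = -94.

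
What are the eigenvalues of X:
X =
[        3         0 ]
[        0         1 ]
λ = 1, 3

Solve det(X - λI) = 0. For a 2×2 matrix the characteristic equation is λ² - (trace)λ + det = 0.
trace(X) = a + d = 3 + 1 = 4.
det(X) = a*d - b*c = (3)*(1) - (0)*(0) = 3 - 0 = 3.
Characteristic equation: λ² - (4)λ + (3) = 0.
Discriminant = (4)² - 4*(3) = 16 - 12 = 4.
λ = (4 ± √4) / 2 = (4 ± 2) / 2 = 1, 3.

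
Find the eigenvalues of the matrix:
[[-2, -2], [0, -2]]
λ = -2 and λ = -2

Characteristic equation: det(A - λI) = 0
λ² - (trace)λ + (det) = 0
λ² - (-4)λ + (4) = 0
λ² + 4λ + 4 = 0
Solving: λ = -2, -2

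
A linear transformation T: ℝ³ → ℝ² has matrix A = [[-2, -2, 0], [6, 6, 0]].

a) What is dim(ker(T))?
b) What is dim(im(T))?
dim(ker) = 2, dim(im) = 1

Observe that row 2 = -3 × row 1 (so the rows are linearly dependent).
Thus rank(A) = 1 (only one linearly independent row).
dim(im(T)) = rank(A) = 1.
By the rank-nullity theorem applied to T: ℝ³ → ℝ², rank(A) + nullity(A) = 3 (the domain dimension), so dim(ker(T)) = 3 - 1 = 2.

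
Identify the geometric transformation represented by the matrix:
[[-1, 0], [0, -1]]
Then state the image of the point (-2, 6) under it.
rotation by 180° (or reflection through origin); image of (-2, 6) is (2, -6)

This matches the form [[cos θ, -sin θ], [sin θ, cos θ]] of a rotation matrix; reading off cos θ and sin θ gives the angle.
The matrix [[-1, 0], [0, -1]] represents: rotation by 180° (or reflection through origin).
Applying it to (-2, 6): [-1·-2 + 0·6, 0·-2 + -1·6] = (2, -6).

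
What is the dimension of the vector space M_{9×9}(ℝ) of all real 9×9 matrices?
Dimension = 81

A real 9×9 matrix is determined by its 9·9 = 81 independent entries.
A standard basis is {E_ij : 1 ≤ i ≤ 9, 1 ≤ j ≤ 9}, where E_ij has a 1 in position (i, j) and 0 elsewhere — there are 81 such matrices, and they are linearly independent and span M_{9×9}(ℝ).
Therefore dim(M_{9×9}(ℝ)) = 81.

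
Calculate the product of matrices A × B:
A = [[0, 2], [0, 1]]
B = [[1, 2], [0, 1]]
[[0, 2], [0, 1]]

Matrix multiplication:
C[0][0] = 0×1 + 2×0 = 0
C[0][1] = 0×2 + 2×1 = 2
C[1][0] = 0×1 + 1×0 = 0
C[1][1] = 0×2 + 1×1 = 1
Result: [[0, 2], [0, 1]]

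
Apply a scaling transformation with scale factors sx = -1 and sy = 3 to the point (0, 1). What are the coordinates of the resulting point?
(0, 3)

Scaling matrix:
[[-1, 0], [0, 3]]
Result: (0 × -1, 1 × 3) = (0, 3)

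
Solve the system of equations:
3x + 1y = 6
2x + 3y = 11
x = 1, y = 3

Use elimination (row reduction):
Equation 1: 3x + 1y = 6.
Equation 2: 2x + 3y = 11.
Multiply Eq1 by 2 and Eq2 by 3: 6x + 2y = 12;  6x + 9y = 33.
Subtract: (7)y = 21, so y = 3.
Back-substitute into Eq1: 3x + 1*(3) = 6, so x = 1.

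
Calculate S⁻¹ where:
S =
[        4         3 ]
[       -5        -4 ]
det(S) = -1
S⁻¹ =
[        4         3 ]
[       -5        -4 ]

For a 2×2 matrix S = [[a, b], [c, d]] with det(S) ≠ 0, S⁻¹ = (1/det(S)) * [[d, -b], [-c, a]].
det(S) = (4)*(-4) - (3)*(-5) = -16 + 15 = -1.
S⁻¹ = (1/-1) * [[-4, -3], [5, 4]].
Dividing each entry by -1 and reducing:
S⁻¹ =
[        4         3 ]
[       -5        -4 ]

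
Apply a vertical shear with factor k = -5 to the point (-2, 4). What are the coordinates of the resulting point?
(-2, 14)

Shear matrix for vertical shear with factor k = -5:
[[1, 0], [-5, 1]]
Result: (-2, 4) → (-2, 14)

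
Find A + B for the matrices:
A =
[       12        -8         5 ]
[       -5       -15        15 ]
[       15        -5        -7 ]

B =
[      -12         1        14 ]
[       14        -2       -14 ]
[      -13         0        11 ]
A + B =
[        0        -7        19 ]
[        9       -17         1 ]
[        2        -5         4 ]

Matrix addition is elementwise: (A+B)[i][j] = A[i][j] + B[i][j].
  (A+B)[0][0] = (12) + (-12) = 0
  (A+B)[0][1] = (-8) + (1) = -7
  (A+B)[0][2] = (5) + (14) = 19
  (A+B)[1][0] = (-5) + (14) = 9
  (A+B)[1][1] = (-15) + (-2) = -17
  (A+B)[1][2] = (15) + (-14) = 1
  (A+B)[2][0] = (15) + (-13) = 2
  (A+B)[2][1] = (-5) + (0) = -5
  (A+B)[2][2] = (-7) + (11) = 4
A + B =
[        0        -7        19 ]
[        9       -17         1 ]
[        2        -5         4 ]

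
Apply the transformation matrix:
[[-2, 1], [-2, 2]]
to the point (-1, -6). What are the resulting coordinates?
(-4, -10)

Matrix multiplication:
[[-2, 1], [-2, 2]] × [-1, -6]ᵀ
= [-2×-1 + 1×-6, -2×-1 + 2×-6]ᵀ
= [-4.0000, -10.0000]ᵀ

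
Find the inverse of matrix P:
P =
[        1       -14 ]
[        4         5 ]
det(P) = 61
P⁻¹ =
[     5/61     14/61 ]
[    -4/61      1/61 ]

For a 2×2 matrix P = [[a, b], [c, d]] with det(P) ≠ 0, P⁻¹ = (1/det(P)) * [[d, -b], [-c, a]].
det(P) = (1)*(5) - (-14)*(4) = 5 + 56 = 61.
P⁻¹ = (1/61) * [[5, 14], [-4, 1]].
Dividing each entry by 61 and reducing:
P⁻¹ =
[     5/61     14/61 ]
[    -4/61      1/61 ]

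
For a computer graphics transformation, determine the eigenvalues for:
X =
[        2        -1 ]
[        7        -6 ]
λ = -5, 1

Solve det(X - λI) = 0. For a 2×2 matrix the characteristic equation is λ² - (trace)λ + det = 0.
trace(X) = a + d = 2 - 6 = -4.
det(X) = a*d - b*c = (2)*(-6) - (-1)*(7) = -12 + 7 = -5.
Characteristic equation: λ² - (-4)λ + (-5) = 0.
Discriminant = (-4)² - 4*(-5) = 16 + 20 = 36.
λ = (-4 ± √36) / 2 = (-4 ± 6) / 2 = -5, 1.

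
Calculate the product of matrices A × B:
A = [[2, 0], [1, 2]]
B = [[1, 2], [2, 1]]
[[2, 4], [5, 4]]

Matrix multiplication:
C[0][0] = 2×1 + 0×2 = 2
C[0][1] = 2×2 + 0×1 = 4
C[1][0] = 1×1 + 2×2 = 5
C[1][1] = 1×2 + 2×1 = 4
Result: [[2, 4], [5, 4]]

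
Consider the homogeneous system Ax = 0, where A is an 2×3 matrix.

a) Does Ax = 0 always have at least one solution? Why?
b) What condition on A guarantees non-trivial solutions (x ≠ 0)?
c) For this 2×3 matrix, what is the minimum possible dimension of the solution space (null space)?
a) Yes, x = 0 is always a solution. b) When A has linearly dependent columns (rank < n). c) Minimum nullity = 1.

a) x = 0 satisfies A·0 = 0, so the zero vector is always a solution.
b) Non-trivial solutions exist iff the columns of A are linearly dependent, equivalently rank(A) < n (the number of columns).
c) By rank-nullity, rank(A) + nullity(A) = n = 3. Since A has only 2 rows, rank(A) ≤ 2, so nullity(A) ≥ 3 - 2 = 1.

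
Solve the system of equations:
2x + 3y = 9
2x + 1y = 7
x = 3, y = 1

Use elimination (row reduction):
Equation 1: 2x + 3y = 9.
Equation 2: 2x + 1y = 7.
Multiply Eq1 by 2 and Eq2 by 2: 4x + 6y = 18;  4x + 2y = 14.
Subtract: (-4)y = -4, so y = 1.
Back-substitute into Eq1: 2x + 3*(1) = 9, so x = 3.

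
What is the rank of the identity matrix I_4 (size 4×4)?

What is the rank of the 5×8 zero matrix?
rank(I_4) = 4, rank(0) = 0

The identity I_4 has 4 columns that are the standard basis vectors e_1, …, e_4. These are linearly independent, so all 4 columns are pivots and rank(I_4) = 4.
The 5×8 zero matrix has every entry zero, so every row is the zero row and there are no pivots; rank(0) = 0.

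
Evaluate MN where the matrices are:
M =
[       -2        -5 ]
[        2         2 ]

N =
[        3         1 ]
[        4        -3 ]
MN =
[      -26        13 ]
[       14        -4 ]

Matrix multiplication: (MN)[i][j] = sum over k of M[i][k] * N[k][j].
  (MN)[0][0] = (-2)*(3) + (-5)*(4) = -26
  (MN)[0][1] = (-2)*(1) + (-5)*(-3) = 13
  (MN)[1][0] = (2)*(3) + (2)*(4) = 14
  (MN)[1][1] = (2)*(1) + (2)*(-3) = -4
MN =
[      -26        13 ]
[       14        -4 ]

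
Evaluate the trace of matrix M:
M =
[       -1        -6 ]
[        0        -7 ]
tr(M) = -1 - 7 = -8

The trace of a square matrix is the sum of its diagonal entries.
Diagonal entries of M: M[0][0] = -1, M[1][1] = -7.
tr(M) = -1 - 7 = -8.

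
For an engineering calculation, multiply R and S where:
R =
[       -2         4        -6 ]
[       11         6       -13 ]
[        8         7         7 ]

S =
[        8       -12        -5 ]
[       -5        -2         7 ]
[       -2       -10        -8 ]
RS =
[      -24        76        86 ]
[       84       -14        91 ]
[       15      -180       -47 ]

Matrix multiplication: (RS)[i][j] = sum over k of R[i][k] * S[k][j].
  (RS)[0][0] = (-2)*(8) + (4)*(-5) + (-6)*(-2) = -24
  (RS)[0][1] = (-2)*(-12) + (4)*(-2) + (-6)*(-10) = 76
  (RS)[0][2] = (-2)*(-5) + (4)*(7) + (-6)*(-8) = 86
  (RS)[1][0] = (11)*(8) + (6)*(-5) + (-13)*(-2) = 84
  (RS)[1][1] = (11)*(-12) + (6)*(-2) + (-13)*(-10) = -14
  (RS)[1][2] = (11)*(-5) + (6)*(7) + (-13)*(-8) = 91
  (RS)[2][0] = (8)*(8) + (7)*(-5) + (7)*(-2) = 15
  (RS)[2][1] = (8)*(-12) + (7)*(-2) + (7)*(-10) = -180
  (RS)[2][2] = (8)*(-5) + (7)*(7) + (7)*(-8) = -47
RS =
[      -24        76        86 ]
[       84       -14        91 ]
[       15      -180       -47 ]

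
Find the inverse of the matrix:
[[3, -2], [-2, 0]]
[[0, -1/2], [-1/2, -3/4]]

For [[a,b],[c,d]], inverse = (1/det)·[[d,-b],[-c,a]]
det = 3·0 - -2·-2 = -4
Inverse = (1/-4)·[[0, 2], [2, 3]]
        = [[0, -1/2], [-1/2, -3/4]]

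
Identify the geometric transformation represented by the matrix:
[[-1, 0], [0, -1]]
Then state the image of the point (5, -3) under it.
rotation by 180° (or reflection through origin); image of (5, -3) is (-5, 3)

This matches the form [[cos θ, -sin θ], [sin θ, cos θ]] of a rotation matrix; reading off cos θ and sin θ gives the angle.
The matrix [[-1, 0], [0, -1]] represents: rotation by 180° (or reflection through origin).
Applying it to (5, -3): [-1·5 + 0·-3, 0·5 + -1·-3] = (-5, 3).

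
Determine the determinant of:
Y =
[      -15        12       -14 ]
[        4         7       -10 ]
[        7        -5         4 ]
det(Y) = 264

Expand along row 0 (cofactor expansion): det(Y) = a*(e*i - f*h) - b*(d*i - f*g) + c*(d*h - e*g), where the 3×3 is [[a, b, c], [d, e, f], [g, h, i]].
Minor M_00 = (7)*(4) - (-10)*(-5) = 28 - 50 = -22.
Minor M_01 = (4)*(4) - (-10)*(7) = 16 + 70 = 86.
Minor M_02 = (4)*(-5) - (7)*(7) = -20 - 49 = -69.
det(Y) = (-15)*(-22) - (12)*(86) + (-14)*(-69) = 330 - 1032 + 966 = 264.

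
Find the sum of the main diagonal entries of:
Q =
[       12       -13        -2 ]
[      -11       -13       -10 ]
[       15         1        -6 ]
tr(Q) = 12 - 13 - 6 = -7

The trace of a square matrix is the sum of its diagonal entries.
Diagonal entries of Q: Q[0][0] = 12, Q[1][1] = -13, Q[2][2] = -6.
tr(Q) = 12 - 13 - 6 = -7.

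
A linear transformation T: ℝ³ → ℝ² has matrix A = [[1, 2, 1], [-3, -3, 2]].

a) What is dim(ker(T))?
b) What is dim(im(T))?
dim(ker) = 1, dim(im) = 2

The two rows are not scalar multiples of one another (no single k satisfies row 2 = k × row 1), so they are linearly independent.
Thus rank(A) = 2.
dim(im(T)) = rank(A) = 2.
By the rank-nullity theorem applied to T: ℝ³ → ℝ², rank(A) + nullity(A) = 3 (the domain dimension), so dim(ker(T)) = 3 - 2 = 1.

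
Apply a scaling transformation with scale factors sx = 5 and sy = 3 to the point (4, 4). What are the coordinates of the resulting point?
(20, 12)

Scaling matrix:
[[5, 0], [0, 3]]
Result: (4 × 5, 4 × 3) = (20, 12)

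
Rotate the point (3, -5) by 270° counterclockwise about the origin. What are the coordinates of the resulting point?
(-5, -3)

Rotation matrix R(θ) = [[cos θ, -sin θ], [sin θ, cos θ]]; for θ = 270°:
R = [[0, 1], [-1, 0]]
Result: R × [3, -5]ᵀ = [0·3 + (1)·-5, -1·3 + (0)·-5]ᵀ = (-5, -3)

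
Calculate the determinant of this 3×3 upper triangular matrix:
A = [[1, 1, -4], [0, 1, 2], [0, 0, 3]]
3

The determinant of a triangular matrix is the product of its diagonal entries (the off-diagonal entries above the diagonal do not affect it).
det(A) = (1) * (1) * (3) = 3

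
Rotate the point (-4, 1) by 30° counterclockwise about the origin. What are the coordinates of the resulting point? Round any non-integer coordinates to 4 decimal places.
(-3.9641, -1.1340)

Rotation matrix R(θ) = [[cos θ, -sin θ], [sin θ, cos θ]]; for θ = 30°:
R = [[√3/2, -1/2], [1/2, √3/2]]
Result: R × [-4, 1]ᵀ = [√3/2·-4 + (-1/2)·1, 1/2·-4 + (√3/2)·1]ᵀ = (-3.9641, -1.1340)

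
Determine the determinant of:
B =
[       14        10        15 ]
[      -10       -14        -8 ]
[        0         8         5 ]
det(B) = -784

Expand along row 0 (cofactor expansion): det(B) = a*(e*i - f*h) - b*(d*i - f*g) + c*(d*h - e*g), where the 3×3 is [[a, b, c], [d, e, f], [g, h, i]].
Minor M_00 = (-14)*(5) - (-8)*(8) = -70 + 64 = -6.
Minor M_01 = (-10)*(5) - (-8)*(0) = -50 - 0 = -50.
Minor M_02 = (-10)*(8) - (-14)*(0) = -80 - 0 = -80.
det(B) = (14)*(-6) - (10)*(-50) + (15)*(-80) = -84 + 500 - 1200 = -784.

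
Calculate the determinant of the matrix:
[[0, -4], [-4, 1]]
-16

For a 2×2 matrix [[a, b], [c, d]], det = ad - bc
det = (0)(1) - (-4)(-4) = 0 - 16 = -16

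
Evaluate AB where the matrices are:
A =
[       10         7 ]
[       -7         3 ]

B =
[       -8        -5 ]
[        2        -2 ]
AB =
[      -66       -64 ]
[       62        29 ]

Matrix multiplication: (AB)[i][j] = sum over k of A[i][k] * B[k][j].
  (AB)[0][0] = (10)*(-8) + (7)*(2) = -66
  (AB)[0][1] = (10)*(-5) + (7)*(-2) = -64
  (AB)[1][0] = (-7)*(-8) + (3)*(2) = 62
  (AB)[1][1] = (-7)*(-5) + (3)*(-2) = 29
AB =
[      -66       -64 ]
[       62        29 ]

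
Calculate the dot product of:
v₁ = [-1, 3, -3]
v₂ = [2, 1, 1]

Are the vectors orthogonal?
-2, No

The dot product is the sum of products of corresponding components.
v₁·v₂ = (-1)*(2) + (3)*(1) + (-3)*(1) = -2 + 3 - 3 = -2.
Two vectors are orthogonal iff their dot product is 0; here the dot product is -2, so the vectors are not orthogonal.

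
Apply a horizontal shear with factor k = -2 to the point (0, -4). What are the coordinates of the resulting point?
(8, -4)

Shear matrix for horizontal shear with factor k = -2:
[[1, -2], [0, 1]]
Result: (0, -4) → (8, -4)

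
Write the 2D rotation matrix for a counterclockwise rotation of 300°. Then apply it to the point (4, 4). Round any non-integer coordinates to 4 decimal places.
R = [[1/2, √3/2], [-√3/2, 1/2]]; R·(4, 4) = (5.4641, -1.4641)

Rotation matrix formula: R(θ) = [[cos θ, -sin θ], [sin θ, cos θ]]
For θ = 300°:
cos(300°) = 1/2
sin(300°) = -√3/2
R = [[1/2, √3/2], [-√3/2, 1/2]]
Apply to (4, 4): [1/2·4 + (√3/2)·4, -√3/2·4 + 1/2·4] = (5.4641, -1.4641)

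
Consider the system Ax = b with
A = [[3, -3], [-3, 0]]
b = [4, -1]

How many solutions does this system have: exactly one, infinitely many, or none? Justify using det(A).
Exactly one solution

Compute det(A) = (3)*(0) - (-3)*(-3) = -9.
Because det(A) ≠ 0, A is invertible and Ax = b has a unique solution for every b (here x = A⁻¹ b).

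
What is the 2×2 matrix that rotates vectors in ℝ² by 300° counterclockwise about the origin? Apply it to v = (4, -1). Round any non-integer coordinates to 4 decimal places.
R = [[1/2, √3/2], [-√3/2, 1/2]]; R·v = (1.1340, -3.9641)

A counterclockwise rotation by angle θ in ℝ² has matrix R(θ) = [[cos θ, -sin θ], [sin θ, cos θ]].
For θ = 300°: cos θ = 1/2, sin θ = -√3/2.
R(300°) = [[1/2, √3/2], [-√3/2, 1/2]].
R·v = [1/2·4 + (√3/2)·-1, -√3/2·4 + 1/2·-1] = (1.1340, -3.9641).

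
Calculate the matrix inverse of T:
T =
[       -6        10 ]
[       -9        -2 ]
det(T) = 102
T⁻¹ =
[    -1/51     -5/51 ]
[     3/34     -1/17 ]

For a 2×2 matrix T = [[a, b], [c, d]] with det(T) ≠ 0, T⁻¹ = (1/det(T)) * [[d, -b], [-c, a]].
det(T) = (-6)*(-2) - (10)*(-9) = 12 + 90 = 102.
T⁻¹ = (1/102) * [[-2, -10], [9, -6]].
Dividing each entry by 102 and reducing:
T⁻¹ =
[    -1/51     -5/51 ]
[     3/34     -1/17 ]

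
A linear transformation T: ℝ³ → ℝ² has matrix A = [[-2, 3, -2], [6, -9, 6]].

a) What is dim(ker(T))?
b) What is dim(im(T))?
dim(ker) = 2, dim(im) = 1

Observe that row 2 = -3 × row 1 (so the rows are linearly dependent).
Thus rank(A) = 1 (only one linearly independent row).
dim(im(T)) = rank(A) = 1.
By the rank-nullity theorem applied to T: ℝ³ → ℝ², rank(A) + nullity(A) = 3 (the domain dimension), so dim(ker(T)) = 3 - 1 = 2.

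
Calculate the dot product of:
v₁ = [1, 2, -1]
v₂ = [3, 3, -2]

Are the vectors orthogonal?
11, No

The dot product is the sum of products of corresponding components.
v₁·v₂ = (1)*(3) + (2)*(3) + (-1)*(-2) = 3 + 6 + 2 = 11.
Two vectors are orthogonal iff their dot product is 0; here the dot product is 11, so the vectors are not orthogonal.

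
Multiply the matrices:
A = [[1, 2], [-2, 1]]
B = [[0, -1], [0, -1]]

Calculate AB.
[[0, -3], [0, 1]]

Each entry (i,j) of AB = sum over k of A[i][k]*B[k][j].
(AB)[0][0] = (1)*(0) + (2)*(0) = 0
(AB)[0][1] = (1)*(-1) + (2)*(-1) = -3
(AB)[1][0] = (-2)*(0) + (1)*(0) = 0
(AB)[1][1] = (-2)*(-1) + (1)*(-1) = 1
AB = [[0, -3], [0, 1]]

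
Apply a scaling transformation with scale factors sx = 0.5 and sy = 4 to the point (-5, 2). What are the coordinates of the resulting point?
(-2.5, 8)

Scaling matrix:
[[0.50, 0], [0, 4]]
Result: (-5 × 0.5, 2 × 4) = (-2.5, 8)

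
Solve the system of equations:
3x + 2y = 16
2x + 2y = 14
x = 2, y = 5

Use elimination (row reduction):
Equation 1: 3x + 2y = 16.
Equation 2: 2x + 2y = 14.
Multiply Eq1 by 2 and Eq2 by 3: 6x + 4y = 32;  6x + 6y = 42.
Subtract: (2)y = 10, so y = 5.
Back-substitute into Eq1: 3x + 2*(5) = 16, so x = 2.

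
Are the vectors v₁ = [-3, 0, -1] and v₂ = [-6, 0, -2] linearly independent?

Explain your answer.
No, linearly dependent (v₂ = 2·v₁)

Check whether there is a scalar k with v₂ = k·v₁.
Comparing components, k = 2 satisfies 2·[-3, 0, -1] = [-6, 0, -2].
Since v₂ is a scalar multiple of v₁, the two vectors are linearly dependent.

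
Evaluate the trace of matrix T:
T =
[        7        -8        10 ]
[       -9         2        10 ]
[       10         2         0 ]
tr(T) = 7 + 2 + 0 = 9

The trace of a square matrix is the sum of its diagonal entries.
Diagonal entries of T: T[0][0] = 7, T[1][1] = 2, T[2][2] = 0.
tr(T) = 7 + 2 + 0 = 9.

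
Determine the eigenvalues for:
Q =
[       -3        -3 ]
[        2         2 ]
λ = -1, 0

Solve det(Q - λI) = 0. For a 2×2 matrix the characteristic equation is λ² - (trace)λ + det = 0.
trace(Q) = a + d = -3 + 2 = -1.
det(Q) = a*d - b*c = (-3)*(2) - (-3)*(2) = -6 + 6 = 0.
Characteristic equation: λ² - (-1)λ + (0) = 0.
Discriminant = (-1)² - 4*(0) = 1 - 0 = 1.
λ = (-1 ± √1) / 2 = (-1 ± 1) / 2 = -1, 0.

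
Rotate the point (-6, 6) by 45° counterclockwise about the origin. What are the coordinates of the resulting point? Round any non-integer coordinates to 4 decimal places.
(-8.4853, 0.0000)

Rotation matrix R(θ) = [[cos θ, -sin θ], [sin θ, cos θ]]; for θ = 45°:
R = [[√2/2, -√2/2], [√2/2, √2/2]]
Result: R × [-6, 6]ᵀ = [√2/2·-6 + (-√2/2)·6, √2/2·-6 + (√2/2)·6]ᵀ = (-8.4853, 0.0000)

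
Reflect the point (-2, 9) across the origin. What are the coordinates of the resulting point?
(2, -9)

Reflection across origin: (-2, 9) → (2, -9)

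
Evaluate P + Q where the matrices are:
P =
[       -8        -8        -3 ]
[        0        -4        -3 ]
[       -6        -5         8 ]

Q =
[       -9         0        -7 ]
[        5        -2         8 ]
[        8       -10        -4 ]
P + Q =
[      -17        -8       -10 ]
[        5        -6         5 ]
[        2       -15         4 ]

Matrix addition is elementwise: (P+Q)[i][j] = P[i][j] + Q[i][j].
  (P+Q)[0][0] = (-8) + (-9) = -17
  (P+Q)[0][1] = (-8) + (0) = -8
  (P+Q)[0][2] = (-3) + (-7) = -10
  (P+Q)[1][0] = (0) + (5) = 5
  (P+Q)[1][1] = (-4) + (-2) = -6
  (P+Q)[1][2] = (-3) + (8) = 5
  (P+Q)[2][0] = (-6) + (8) = 2
  (P+Q)[2][1] = (-5) + (-10) = -15
  (P+Q)[2][2] = (8) + (-4) = 4
P + Q =
[      -17        -8       -10 ]
[        5        -6         5 ]
[        2       -15         4 ]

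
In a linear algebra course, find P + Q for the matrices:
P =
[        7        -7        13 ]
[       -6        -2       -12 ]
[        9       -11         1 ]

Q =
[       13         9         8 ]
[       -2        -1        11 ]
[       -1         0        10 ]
P + Q =
[       20         2        21 ]
[       -8        -3        -1 ]
[        8       -11        11 ]

Matrix addition is elementwise: (P+Q)[i][j] = P[i][j] + Q[i][j].
  (P+Q)[0][0] = (7) + (13) = 20
  (P+Q)[0][1] = (-7) + (9) = 2
  (P+Q)[0][2] = (13) + (8) = 21
  (P+Q)[1][0] = (-6) + (-2) = -8
  (P+Q)[1][1] = (-2) + (-1) = -3
  (P+Q)[1][2] = (-12) + (11) = -1
  (P+Q)[2][0] = (9) + (-1) = 8
  (P+Q)[2][1] = (-11) + (0) = -11
  (P+Q)[2][2] = (1) + (10) = 11
P + Q =
[       20         2        21 ]
[       -8        -3        -1 ]
[        8       -11        11 ]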